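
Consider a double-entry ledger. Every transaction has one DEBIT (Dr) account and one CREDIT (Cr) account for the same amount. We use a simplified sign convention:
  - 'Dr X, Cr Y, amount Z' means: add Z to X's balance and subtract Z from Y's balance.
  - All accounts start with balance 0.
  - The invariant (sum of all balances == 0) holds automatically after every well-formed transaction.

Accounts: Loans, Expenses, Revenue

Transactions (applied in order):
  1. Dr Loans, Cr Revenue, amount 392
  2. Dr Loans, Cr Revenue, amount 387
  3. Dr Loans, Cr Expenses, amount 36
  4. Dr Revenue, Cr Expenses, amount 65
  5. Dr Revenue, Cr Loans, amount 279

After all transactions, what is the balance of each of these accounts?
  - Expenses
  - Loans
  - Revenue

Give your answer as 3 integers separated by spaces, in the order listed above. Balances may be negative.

After txn 1 (Dr Loans, Cr Revenue, amount 392): Loans=392 Revenue=-392
After txn 2 (Dr Loans, Cr Revenue, amount 387): Loans=779 Revenue=-779
After txn 3 (Dr Loans, Cr Expenses, amount 36): Expenses=-36 Loans=815 Revenue=-779
After txn 4 (Dr Revenue, Cr Expenses, amount 65): Expenses=-101 Loans=815 Revenue=-714
After txn 5 (Dr Revenue, Cr Loans, amount 279): Expenses=-101 Loans=536 Revenue=-435

Answer: -101 536 -435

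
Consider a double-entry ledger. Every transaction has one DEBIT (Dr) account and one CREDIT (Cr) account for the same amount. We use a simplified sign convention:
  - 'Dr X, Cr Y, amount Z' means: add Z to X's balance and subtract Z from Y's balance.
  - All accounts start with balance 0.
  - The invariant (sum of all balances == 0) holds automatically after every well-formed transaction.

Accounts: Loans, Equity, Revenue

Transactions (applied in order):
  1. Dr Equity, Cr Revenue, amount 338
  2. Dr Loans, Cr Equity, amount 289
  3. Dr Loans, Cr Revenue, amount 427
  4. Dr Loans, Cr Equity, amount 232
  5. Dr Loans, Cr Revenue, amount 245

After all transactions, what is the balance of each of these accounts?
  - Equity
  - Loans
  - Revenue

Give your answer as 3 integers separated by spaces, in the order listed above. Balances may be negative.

Answer: -183 1193 -1010

Derivation:
After txn 1 (Dr Equity, Cr Revenue, amount 338): Equity=338 Revenue=-338
After txn 2 (Dr Loans, Cr Equity, amount 289): Equity=49 Loans=289 Revenue=-338
After txn 3 (Dr Loans, Cr Revenue, amount 427): Equity=49 Loans=716 Revenue=-765
After txn 4 (Dr Loans, Cr Equity, amount 232): Equity=-183 Loans=948 Revenue=-765
After txn 5 (Dr Loans, Cr Revenue, amount 245): Equity=-183 Loans=1193 Revenue=-1010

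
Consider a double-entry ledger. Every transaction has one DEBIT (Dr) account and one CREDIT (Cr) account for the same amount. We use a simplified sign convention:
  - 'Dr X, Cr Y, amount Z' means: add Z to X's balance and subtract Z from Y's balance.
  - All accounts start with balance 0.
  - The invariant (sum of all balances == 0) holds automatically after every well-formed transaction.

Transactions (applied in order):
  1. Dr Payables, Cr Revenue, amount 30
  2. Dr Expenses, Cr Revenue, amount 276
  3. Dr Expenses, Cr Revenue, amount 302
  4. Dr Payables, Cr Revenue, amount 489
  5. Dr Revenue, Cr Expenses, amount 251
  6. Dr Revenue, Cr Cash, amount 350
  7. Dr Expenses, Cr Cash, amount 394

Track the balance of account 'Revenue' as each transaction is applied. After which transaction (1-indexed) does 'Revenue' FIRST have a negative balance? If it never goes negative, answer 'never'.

After txn 1: Revenue=-30

Answer: 1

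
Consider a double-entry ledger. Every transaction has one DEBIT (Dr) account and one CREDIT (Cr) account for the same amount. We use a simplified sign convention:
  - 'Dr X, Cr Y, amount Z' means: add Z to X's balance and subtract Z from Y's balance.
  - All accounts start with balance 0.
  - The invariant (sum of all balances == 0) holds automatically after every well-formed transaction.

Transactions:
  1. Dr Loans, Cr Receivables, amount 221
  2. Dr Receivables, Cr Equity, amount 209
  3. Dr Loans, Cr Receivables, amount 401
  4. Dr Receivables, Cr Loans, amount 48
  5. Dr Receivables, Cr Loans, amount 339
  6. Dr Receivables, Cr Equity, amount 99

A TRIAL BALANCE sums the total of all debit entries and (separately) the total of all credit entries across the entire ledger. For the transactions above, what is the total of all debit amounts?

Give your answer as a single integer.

Txn 1: debit+=221
Txn 2: debit+=209
Txn 3: debit+=401
Txn 4: debit+=48
Txn 5: debit+=339
Txn 6: debit+=99
Total debits = 1317

Answer: 1317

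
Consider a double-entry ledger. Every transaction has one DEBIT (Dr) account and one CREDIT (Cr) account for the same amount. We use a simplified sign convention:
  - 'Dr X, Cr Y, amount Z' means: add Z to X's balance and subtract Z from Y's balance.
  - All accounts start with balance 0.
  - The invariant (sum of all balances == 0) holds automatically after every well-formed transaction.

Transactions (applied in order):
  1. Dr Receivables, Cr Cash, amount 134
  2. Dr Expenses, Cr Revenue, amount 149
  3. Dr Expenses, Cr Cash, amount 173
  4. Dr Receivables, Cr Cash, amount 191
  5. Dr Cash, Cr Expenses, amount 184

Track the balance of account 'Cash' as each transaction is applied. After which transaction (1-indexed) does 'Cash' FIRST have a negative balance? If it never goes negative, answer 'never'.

Answer: 1

Derivation:
After txn 1: Cash=-134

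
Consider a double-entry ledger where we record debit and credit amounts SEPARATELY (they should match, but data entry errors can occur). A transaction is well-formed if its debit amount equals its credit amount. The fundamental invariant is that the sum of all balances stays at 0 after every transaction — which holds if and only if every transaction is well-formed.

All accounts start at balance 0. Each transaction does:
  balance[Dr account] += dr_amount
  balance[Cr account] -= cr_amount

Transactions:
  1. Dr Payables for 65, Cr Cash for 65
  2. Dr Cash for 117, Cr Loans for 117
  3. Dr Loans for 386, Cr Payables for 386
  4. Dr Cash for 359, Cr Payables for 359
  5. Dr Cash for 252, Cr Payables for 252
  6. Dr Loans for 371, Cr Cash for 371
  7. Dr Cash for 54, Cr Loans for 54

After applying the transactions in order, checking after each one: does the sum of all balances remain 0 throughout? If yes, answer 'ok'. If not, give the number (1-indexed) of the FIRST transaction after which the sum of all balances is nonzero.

Answer: ok

Derivation:
After txn 1: dr=65 cr=65 sum_balances=0
After txn 2: dr=117 cr=117 sum_balances=0
After txn 3: dr=386 cr=386 sum_balances=0
After txn 4: dr=359 cr=359 sum_balances=0
After txn 5: dr=252 cr=252 sum_balances=0
After txn 6: dr=371 cr=371 sum_balances=0
After txn 7: dr=54 cr=54 sum_balances=0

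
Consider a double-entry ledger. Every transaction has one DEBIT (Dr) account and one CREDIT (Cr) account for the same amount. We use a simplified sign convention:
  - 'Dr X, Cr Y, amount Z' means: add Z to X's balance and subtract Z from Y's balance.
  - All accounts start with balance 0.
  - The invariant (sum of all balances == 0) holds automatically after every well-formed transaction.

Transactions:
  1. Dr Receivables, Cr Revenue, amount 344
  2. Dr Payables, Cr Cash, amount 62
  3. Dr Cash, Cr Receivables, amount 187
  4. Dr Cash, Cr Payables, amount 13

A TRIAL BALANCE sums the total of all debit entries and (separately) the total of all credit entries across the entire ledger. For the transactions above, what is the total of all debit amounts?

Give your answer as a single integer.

Answer: 606

Derivation:
Txn 1: debit+=344
Txn 2: debit+=62
Txn 3: debit+=187
Txn 4: debit+=13
Total debits = 606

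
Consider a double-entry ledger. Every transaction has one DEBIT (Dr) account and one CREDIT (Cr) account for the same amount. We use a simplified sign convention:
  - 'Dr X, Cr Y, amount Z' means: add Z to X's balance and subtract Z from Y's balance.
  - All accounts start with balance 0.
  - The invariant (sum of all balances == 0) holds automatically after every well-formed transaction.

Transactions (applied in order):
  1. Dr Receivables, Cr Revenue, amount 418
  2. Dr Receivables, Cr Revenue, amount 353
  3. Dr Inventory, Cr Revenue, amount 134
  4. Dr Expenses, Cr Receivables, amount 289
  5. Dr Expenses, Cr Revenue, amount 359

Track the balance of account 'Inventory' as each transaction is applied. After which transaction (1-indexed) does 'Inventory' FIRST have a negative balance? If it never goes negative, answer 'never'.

After txn 1: Inventory=0
After txn 2: Inventory=0
After txn 3: Inventory=134
After txn 4: Inventory=134
After txn 5: Inventory=134

Answer: never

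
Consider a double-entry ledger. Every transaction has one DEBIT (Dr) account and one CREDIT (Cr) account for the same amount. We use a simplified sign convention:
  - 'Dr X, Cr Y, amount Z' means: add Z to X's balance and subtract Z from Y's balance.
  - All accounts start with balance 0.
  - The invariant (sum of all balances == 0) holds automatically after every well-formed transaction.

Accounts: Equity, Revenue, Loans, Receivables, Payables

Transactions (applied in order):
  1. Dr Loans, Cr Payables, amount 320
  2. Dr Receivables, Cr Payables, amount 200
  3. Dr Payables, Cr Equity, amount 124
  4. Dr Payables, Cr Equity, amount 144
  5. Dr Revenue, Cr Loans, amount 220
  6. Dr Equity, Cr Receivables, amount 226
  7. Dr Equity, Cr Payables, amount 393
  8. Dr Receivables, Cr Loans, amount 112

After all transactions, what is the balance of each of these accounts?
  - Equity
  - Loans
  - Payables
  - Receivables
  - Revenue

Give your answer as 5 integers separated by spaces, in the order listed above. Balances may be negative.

Answer: 351 -12 -645 86 220

Derivation:
After txn 1 (Dr Loans, Cr Payables, amount 320): Loans=320 Payables=-320
After txn 2 (Dr Receivables, Cr Payables, amount 200): Loans=320 Payables=-520 Receivables=200
After txn 3 (Dr Payables, Cr Equity, amount 124): Equity=-124 Loans=320 Payables=-396 Receivables=200
After txn 4 (Dr Payables, Cr Equity, amount 144): Equity=-268 Loans=320 Payables=-252 Receivables=200
After txn 5 (Dr Revenue, Cr Loans, amount 220): Equity=-268 Loans=100 Payables=-252 Receivables=200 Revenue=220
After txn 6 (Dr Equity, Cr Receivables, amount 226): Equity=-42 Loans=100 Payables=-252 Receivables=-26 Revenue=220
After txn 7 (Dr Equity, Cr Payables, amount 393): Equity=351 Loans=100 Payables=-645 Receivables=-26 Revenue=220
After txn 8 (Dr Receivables, Cr Loans, amount 112): Equity=351 Loans=-12 Payables=-645 Receivables=86 Revenue=220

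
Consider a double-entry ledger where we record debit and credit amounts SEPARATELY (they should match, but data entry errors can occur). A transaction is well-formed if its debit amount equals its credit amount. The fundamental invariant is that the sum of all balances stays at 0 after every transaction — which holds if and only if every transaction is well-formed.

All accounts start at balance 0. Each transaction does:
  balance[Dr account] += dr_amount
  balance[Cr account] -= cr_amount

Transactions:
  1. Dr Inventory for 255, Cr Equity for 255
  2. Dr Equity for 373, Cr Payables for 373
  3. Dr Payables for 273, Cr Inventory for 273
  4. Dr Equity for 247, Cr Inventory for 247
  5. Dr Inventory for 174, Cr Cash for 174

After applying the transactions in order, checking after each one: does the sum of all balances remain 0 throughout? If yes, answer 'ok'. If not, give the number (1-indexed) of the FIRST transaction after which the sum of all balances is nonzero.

Answer: ok

Derivation:
After txn 1: dr=255 cr=255 sum_balances=0
After txn 2: dr=373 cr=373 sum_balances=0
After txn 3: dr=273 cr=273 sum_balances=0
After txn 4: dr=247 cr=247 sum_balances=0
After txn 5: dr=174 cr=174 sum_balances=0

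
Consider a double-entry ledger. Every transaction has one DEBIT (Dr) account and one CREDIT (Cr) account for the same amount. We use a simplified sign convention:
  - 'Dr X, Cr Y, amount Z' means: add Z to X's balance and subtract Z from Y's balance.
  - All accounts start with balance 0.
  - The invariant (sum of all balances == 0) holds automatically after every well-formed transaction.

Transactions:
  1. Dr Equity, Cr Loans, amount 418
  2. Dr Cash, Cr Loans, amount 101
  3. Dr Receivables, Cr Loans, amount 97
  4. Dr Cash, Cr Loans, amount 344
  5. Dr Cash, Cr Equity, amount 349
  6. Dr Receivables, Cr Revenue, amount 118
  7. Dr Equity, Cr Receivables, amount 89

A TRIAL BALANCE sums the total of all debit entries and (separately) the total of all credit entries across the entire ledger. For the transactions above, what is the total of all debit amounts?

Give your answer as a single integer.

Txn 1: debit+=418
Txn 2: debit+=101
Txn 3: debit+=97
Txn 4: debit+=344
Txn 5: debit+=349
Txn 6: debit+=118
Txn 7: debit+=89
Total debits = 1516

Answer: 1516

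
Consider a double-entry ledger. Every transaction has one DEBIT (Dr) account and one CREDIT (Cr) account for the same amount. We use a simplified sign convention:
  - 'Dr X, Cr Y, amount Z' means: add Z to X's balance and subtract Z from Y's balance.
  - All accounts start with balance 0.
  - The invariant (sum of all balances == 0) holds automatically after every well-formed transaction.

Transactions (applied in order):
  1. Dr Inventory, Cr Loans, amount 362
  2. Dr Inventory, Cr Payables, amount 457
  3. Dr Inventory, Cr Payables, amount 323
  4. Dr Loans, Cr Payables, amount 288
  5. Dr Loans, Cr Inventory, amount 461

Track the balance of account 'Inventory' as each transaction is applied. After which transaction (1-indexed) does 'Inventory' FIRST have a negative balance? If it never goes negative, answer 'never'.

After txn 1: Inventory=362
After txn 2: Inventory=819
After txn 3: Inventory=1142
After txn 4: Inventory=1142
After txn 5: Inventory=681

Answer: never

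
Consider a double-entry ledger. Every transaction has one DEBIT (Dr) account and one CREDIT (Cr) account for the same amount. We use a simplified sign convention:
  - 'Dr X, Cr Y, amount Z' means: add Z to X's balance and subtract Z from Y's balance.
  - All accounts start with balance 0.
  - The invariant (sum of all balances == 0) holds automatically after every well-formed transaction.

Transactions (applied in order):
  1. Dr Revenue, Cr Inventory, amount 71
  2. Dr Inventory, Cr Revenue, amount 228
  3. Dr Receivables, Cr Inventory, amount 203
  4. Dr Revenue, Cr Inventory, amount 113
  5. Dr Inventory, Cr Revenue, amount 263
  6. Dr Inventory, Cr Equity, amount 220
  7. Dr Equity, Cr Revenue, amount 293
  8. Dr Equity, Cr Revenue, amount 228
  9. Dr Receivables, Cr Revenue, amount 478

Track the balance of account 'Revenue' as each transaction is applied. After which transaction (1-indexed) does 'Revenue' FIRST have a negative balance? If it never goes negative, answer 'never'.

After txn 1: Revenue=71
After txn 2: Revenue=-157

Answer: 2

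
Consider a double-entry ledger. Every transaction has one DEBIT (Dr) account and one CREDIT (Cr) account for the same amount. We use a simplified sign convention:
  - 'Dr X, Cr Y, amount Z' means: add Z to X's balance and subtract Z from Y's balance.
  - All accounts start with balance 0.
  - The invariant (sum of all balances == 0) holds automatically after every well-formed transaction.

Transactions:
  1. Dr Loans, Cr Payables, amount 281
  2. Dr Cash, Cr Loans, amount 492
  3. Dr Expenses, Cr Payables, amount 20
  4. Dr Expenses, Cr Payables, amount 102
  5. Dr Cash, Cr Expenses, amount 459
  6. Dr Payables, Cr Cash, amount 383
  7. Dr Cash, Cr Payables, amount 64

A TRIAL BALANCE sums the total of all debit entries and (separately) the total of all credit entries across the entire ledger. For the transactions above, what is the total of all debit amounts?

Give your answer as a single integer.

Txn 1: debit+=281
Txn 2: debit+=492
Txn 3: debit+=20
Txn 4: debit+=102
Txn 5: debit+=459
Txn 6: debit+=383
Txn 7: debit+=64
Total debits = 1801

Answer: 1801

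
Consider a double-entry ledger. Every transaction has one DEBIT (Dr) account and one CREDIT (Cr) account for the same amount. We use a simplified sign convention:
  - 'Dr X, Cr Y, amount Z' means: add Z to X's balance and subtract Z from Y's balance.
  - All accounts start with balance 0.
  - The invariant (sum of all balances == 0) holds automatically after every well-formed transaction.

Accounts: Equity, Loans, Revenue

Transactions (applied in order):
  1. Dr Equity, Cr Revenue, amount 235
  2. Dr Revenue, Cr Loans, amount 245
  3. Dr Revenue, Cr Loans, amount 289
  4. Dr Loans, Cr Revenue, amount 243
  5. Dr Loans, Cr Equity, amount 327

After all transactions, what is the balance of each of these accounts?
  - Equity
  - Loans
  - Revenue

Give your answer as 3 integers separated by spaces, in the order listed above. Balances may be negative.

Answer: -92 36 56

Derivation:
After txn 1 (Dr Equity, Cr Revenue, amount 235): Equity=235 Revenue=-235
After txn 2 (Dr Revenue, Cr Loans, amount 245): Equity=235 Loans=-245 Revenue=10
After txn 3 (Dr Revenue, Cr Loans, amount 289): Equity=235 Loans=-534 Revenue=299
After txn 4 (Dr Loans, Cr Revenue, amount 243): Equity=235 Loans=-291 Revenue=56
After txn 5 (Dr Loans, Cr Equity, amount 327): Equity=-92 Loans=36 Revenue=56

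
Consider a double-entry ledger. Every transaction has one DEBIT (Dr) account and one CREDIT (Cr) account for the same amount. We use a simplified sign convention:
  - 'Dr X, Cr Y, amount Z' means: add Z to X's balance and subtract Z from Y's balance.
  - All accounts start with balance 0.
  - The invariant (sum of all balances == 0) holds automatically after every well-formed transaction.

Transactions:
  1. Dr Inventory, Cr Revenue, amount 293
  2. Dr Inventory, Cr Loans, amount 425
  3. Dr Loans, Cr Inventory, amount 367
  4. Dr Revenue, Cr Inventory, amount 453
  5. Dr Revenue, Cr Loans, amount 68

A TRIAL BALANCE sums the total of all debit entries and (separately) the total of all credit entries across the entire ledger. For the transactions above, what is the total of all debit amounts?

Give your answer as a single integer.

Txn 1: debit+=293
Txn 2: debit+=425
Txn 3: debit+=367
Txn 4: debit+=453
Txn 5: debit+=68
Total debits = 1606

Answer: 1606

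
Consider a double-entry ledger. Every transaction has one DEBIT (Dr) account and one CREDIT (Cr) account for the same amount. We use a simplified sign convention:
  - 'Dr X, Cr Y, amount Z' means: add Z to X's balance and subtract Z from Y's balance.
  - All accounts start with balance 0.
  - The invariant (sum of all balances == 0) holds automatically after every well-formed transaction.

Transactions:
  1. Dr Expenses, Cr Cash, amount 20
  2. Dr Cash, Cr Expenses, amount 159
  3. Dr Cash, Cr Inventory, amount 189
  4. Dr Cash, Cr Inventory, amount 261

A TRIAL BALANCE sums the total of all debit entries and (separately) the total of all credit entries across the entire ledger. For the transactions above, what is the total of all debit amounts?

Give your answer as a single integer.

Txn 1: debit+=20
Txn 2: debit+=159
Txn 3: debit+=189
Txn 4: debit+=261
Total debits = 629

Answer: 629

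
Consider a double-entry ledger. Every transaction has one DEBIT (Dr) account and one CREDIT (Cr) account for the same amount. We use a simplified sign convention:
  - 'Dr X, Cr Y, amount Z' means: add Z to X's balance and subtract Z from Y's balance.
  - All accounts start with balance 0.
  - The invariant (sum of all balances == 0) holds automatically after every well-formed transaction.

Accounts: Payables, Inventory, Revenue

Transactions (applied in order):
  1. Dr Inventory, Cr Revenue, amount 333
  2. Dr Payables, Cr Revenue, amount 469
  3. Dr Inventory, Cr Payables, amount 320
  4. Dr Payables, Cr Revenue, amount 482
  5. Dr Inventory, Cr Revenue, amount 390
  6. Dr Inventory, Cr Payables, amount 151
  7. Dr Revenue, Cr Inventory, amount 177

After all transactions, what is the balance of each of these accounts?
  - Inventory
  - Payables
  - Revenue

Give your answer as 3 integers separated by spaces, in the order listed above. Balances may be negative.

After txn 1 (Dr Inventory, Cr Revenue, amount 333): Inventory=333 Revenue=-333
After txn 2 (Dr Payables, Cr Revenue, amount 469): Inventory=333 Payables=469 Revenue=-802
After txn 3 (Dr Inventory, Cr Payables, amount 320): Inventory=653 Payables=149 Revenue=-802
After txn 4 (Dr Payables, Cr Revenue, amount 482): Inventory=653 Payables=631 Revenue=-1284
After txn 5 (Dr Inventory, Cr Revenue, amount 390): Inventory=1043 Payables=631 Revenue=-1674
After txn 6 (Dr Inventory, Cr Payables, amount 151): Inventory=1194 Payables=480 Revenue=-1674
After txn 7 (Dr Revenue, Cr Inventory, amount 177): Inventory=1017 Payables=480 Revenue=-1497

Answer: 1017 480 -1497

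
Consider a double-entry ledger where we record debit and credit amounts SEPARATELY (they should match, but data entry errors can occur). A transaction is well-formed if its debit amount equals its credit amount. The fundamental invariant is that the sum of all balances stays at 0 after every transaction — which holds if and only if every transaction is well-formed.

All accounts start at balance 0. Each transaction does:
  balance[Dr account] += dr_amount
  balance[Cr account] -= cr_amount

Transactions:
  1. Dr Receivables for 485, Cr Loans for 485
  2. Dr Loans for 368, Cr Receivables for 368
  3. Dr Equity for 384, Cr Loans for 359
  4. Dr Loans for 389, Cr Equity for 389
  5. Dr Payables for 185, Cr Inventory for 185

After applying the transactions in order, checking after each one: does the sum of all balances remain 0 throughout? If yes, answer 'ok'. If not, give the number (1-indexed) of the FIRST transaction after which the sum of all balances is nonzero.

Answer: 3

Derivation:
After txn 1: dr=485 cr=485 sum_balances=0
After txn 2: dr=368 cr=368 sum_balances=0
After txn 3: dr=384 cr=359 sum_balances=25
After txn 4: dr=389 cr=389 sum_balances=25
After txn 5: dr=185 cr=185 sum_balances=25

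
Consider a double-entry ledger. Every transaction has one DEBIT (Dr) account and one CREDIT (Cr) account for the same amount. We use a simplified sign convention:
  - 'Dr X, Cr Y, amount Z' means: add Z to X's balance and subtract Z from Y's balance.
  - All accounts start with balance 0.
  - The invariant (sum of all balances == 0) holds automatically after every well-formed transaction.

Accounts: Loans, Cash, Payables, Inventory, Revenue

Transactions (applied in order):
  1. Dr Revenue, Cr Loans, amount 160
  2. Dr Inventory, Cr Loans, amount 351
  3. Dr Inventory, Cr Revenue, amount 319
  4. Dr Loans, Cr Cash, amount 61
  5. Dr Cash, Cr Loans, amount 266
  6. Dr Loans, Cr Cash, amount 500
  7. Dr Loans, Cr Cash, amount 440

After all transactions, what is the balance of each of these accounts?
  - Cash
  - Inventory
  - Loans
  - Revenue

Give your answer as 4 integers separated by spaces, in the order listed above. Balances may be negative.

Answer: -735 670 224 -159

Derivation:
After txn 1 (Dr Revenue, Cr Loans, amount 160): Loans=-160 Revenue=160
After txn 2 (Dr Inventory, Cr Loans, amount 351): Inventory=351 Loans=-511 Revenue=160
After txn 3 (Dr Inventory, Cr Revenue, amount 319): Inventory=670 Loans=-511 Revenue=-159
After txn 4 (Dr Loans, Cr Cash, amount 61): Cash=-61 Inventory=670 Loans=-450 Revenue=-159
After txn 5 (Dr Cash, Cr Loans, amount 266): Cash=205 Inventory=670 Loans=-716 Revenue=-159
After txn 6 (Dr Loans, Cr Cash, amount 500): Cash=-295 Inventory=670 Loans=-216 Revenue=-159
After txn 7 (Dr Loans, Cr Cash, amount 440): Cash=-735 Inventory=670 Loans=224 Revenue=-159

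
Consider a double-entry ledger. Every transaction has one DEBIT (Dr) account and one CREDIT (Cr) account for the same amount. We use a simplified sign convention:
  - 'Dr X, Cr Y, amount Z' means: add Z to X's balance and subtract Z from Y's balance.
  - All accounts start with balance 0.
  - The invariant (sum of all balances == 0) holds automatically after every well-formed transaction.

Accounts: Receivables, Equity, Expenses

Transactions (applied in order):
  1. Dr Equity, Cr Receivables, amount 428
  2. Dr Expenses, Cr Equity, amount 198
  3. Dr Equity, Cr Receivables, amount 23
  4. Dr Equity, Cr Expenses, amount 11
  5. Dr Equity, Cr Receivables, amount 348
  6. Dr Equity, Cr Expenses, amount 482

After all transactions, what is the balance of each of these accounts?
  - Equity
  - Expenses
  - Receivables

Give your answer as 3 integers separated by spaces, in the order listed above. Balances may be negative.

After txn 1 (Dr Equity, Cr Receivables, amount 428): Equity=428 Receivables=-428
After txn 2 (Dr Expenses, Cr Equity, amount 198): Equity=230 Expenses=198 Receivables=-428
After txn 3 (Dr Equity, Cr Receivables, amount 23): Equity=253 Expenses=198 Receivables=-451
After txn 4 (Dr Equity, Cr Expenses, amount 11): Equity=264 Expenses=187 Receivables=-451
After txn 5 (Dr Equity, Cr Receivables, amount 348): Equity=612 Expenses=187 Receivables=-799
After txn 6 (Dr Equity, Cr Expenses, amount 482): Equity=1094 Expenses=-295 Receivables=-799

Answer: 1094 -295 -799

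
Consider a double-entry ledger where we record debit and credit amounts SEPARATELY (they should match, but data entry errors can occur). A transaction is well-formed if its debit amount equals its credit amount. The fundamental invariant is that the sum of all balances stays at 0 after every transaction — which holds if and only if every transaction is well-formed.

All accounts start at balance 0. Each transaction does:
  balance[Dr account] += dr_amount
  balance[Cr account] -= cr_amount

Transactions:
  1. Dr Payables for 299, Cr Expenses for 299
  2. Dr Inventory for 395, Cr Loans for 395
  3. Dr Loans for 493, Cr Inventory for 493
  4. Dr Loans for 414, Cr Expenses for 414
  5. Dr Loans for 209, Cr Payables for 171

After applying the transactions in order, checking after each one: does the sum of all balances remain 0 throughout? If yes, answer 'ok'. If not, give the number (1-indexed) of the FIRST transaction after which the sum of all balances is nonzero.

After txn 1: dr=299 cr=299 sum_balances=0
After txn 2: dr=395 cr=395 sum_balances=0
After txn 3: dr=493 cr=493 sum_balances=0
After txn 4: dr=414 cr=414 sum_balances=0
After txn 5: dr=209 cr=171 sum_balances=38

Answer: 5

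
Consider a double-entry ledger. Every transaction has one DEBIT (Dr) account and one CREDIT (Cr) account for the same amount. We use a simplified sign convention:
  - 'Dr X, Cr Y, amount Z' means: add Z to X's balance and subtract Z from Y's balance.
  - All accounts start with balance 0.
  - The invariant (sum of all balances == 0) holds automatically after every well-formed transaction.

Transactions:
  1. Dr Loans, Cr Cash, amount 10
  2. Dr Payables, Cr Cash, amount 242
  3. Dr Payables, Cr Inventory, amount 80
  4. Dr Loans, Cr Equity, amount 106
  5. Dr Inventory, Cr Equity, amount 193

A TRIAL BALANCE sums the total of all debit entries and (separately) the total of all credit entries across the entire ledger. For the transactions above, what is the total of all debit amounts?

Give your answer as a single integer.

Answer: 631

Derivation:
Txn 1: debit+=10
Txn 2: debit+=242
Txn 3: debit+=80
Txn 4: debit+=106
Txn 5: debit+=193
Total debits = 631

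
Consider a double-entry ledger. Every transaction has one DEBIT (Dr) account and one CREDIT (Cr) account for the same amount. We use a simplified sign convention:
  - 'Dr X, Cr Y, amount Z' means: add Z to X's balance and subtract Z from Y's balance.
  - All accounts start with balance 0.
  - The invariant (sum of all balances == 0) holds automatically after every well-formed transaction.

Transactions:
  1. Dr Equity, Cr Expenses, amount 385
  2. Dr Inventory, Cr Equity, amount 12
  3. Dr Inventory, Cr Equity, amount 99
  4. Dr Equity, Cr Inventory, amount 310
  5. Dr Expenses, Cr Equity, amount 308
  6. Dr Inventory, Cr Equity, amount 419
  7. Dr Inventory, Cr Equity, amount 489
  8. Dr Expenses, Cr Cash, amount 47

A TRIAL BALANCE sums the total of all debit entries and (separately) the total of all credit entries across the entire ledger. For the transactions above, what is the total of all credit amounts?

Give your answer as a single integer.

Txn 1: credit+=385
Txn 2: credit+=12
Txn 3: credit+=99
Txn 4: credit+=310
Txn 5: credit+=308
Txn 6: credit+=419
Txn 7: credit+=489
Txn 8: credit+=47
Total credits = 2069

Answer: 2069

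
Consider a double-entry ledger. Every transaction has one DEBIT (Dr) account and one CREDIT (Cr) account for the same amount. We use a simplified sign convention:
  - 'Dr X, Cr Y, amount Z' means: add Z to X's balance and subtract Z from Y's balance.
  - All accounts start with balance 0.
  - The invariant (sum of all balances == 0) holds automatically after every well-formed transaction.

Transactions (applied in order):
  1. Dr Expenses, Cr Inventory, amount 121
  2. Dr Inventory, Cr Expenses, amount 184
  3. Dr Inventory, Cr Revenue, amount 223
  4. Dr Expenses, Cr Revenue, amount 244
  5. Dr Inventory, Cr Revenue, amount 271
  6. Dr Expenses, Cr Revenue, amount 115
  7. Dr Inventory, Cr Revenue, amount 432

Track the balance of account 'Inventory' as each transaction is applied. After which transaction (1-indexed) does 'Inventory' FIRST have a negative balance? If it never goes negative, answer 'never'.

Answer: 1

Derivation:
After txn 1: Inventory=-121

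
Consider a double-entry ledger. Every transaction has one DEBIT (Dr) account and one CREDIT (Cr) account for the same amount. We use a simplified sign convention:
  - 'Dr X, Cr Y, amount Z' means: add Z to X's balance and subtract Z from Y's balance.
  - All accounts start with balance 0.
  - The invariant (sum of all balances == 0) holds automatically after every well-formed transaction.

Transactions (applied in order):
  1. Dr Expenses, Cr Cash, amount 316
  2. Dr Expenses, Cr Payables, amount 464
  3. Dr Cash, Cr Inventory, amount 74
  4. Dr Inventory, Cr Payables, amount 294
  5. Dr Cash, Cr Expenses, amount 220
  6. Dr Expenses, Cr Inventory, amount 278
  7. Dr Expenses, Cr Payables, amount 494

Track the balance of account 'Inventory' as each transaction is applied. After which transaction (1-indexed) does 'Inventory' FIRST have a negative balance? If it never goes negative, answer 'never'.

After txn 1: Inventory=0
After txn 2: Inventory=0
After txn 3: Inventory=-74

Answer: 3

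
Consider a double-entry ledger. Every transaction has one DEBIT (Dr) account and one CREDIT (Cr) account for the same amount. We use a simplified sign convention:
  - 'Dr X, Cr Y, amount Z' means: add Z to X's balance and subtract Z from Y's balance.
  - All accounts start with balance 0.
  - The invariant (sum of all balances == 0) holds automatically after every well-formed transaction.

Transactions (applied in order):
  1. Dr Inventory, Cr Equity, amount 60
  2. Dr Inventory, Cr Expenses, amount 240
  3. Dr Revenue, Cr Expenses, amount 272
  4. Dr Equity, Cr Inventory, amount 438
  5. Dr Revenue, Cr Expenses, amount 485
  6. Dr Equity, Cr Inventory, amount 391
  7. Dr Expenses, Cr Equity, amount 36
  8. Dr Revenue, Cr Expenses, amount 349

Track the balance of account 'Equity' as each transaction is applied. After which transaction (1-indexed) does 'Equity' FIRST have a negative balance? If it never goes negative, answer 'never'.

Answer: 1

Derivation:
After txn 1: Equity=-60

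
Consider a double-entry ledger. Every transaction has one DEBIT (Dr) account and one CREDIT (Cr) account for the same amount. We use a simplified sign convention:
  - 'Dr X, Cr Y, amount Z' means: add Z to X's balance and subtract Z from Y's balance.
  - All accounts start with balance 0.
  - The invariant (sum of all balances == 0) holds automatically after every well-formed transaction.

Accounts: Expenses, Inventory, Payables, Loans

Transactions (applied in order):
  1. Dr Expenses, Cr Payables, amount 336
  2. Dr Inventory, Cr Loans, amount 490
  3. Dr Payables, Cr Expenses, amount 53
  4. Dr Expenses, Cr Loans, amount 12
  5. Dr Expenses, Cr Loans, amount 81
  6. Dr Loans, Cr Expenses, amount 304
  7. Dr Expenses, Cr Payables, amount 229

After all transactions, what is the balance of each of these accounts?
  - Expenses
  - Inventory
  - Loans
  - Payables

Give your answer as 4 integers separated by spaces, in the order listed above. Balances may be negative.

Answer: 301 490 -279 -512

Derivation:
After txn 1 (Dr Expenses, Cr Payables, amount 336): Expenses=336 Payables=-336
After txn 2 (Dr Inventory, Cr Loans, amount 490): Expenses=336 Inventory=490 Loans=-490 Payables=-336
After txn 3 (Dr Payables, Cr Expenses, amount 53): Expenses=283 Inventory=490 Loans=-490 Payables=-283
After txn 4 (Dr Expenses, Cr Loans, amount 12): Expenses=295 Inventory=490 Loans=-502 Payables=-283
After txn 5 (Dr Expenses, Cr Loans, amount 81): Expenses=376 Inventory=490 Loans=-583 Payables=-283
After txn 6 (Dr Loans, Cr Expenses, amount 304): Expenses=72 Inventory=490 Loans=-279 Payables=-283
After txn 7 (Dr Expenses, Cr Payables, amount 229): Expenses=301 Inventory=490 Loans=-279 Payables=-512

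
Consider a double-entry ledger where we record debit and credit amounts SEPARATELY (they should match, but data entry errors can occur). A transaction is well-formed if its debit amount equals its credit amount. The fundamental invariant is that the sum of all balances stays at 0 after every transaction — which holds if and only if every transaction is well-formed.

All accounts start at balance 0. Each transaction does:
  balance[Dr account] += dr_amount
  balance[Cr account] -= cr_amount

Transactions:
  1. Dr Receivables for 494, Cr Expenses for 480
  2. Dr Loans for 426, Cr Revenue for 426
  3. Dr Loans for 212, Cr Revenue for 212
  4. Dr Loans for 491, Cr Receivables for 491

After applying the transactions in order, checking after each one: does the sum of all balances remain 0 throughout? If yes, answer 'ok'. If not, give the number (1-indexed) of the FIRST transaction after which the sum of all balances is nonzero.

After txn 1: dr=494 cr=480 sum_balances=14
After txn 2: dr=426 cr=426 sum_balances=14
After txn 3: dr=212 cr=212 sum_balances=14
After txn 4: dr=491 cr=491 sum_balances=14

Answer: 1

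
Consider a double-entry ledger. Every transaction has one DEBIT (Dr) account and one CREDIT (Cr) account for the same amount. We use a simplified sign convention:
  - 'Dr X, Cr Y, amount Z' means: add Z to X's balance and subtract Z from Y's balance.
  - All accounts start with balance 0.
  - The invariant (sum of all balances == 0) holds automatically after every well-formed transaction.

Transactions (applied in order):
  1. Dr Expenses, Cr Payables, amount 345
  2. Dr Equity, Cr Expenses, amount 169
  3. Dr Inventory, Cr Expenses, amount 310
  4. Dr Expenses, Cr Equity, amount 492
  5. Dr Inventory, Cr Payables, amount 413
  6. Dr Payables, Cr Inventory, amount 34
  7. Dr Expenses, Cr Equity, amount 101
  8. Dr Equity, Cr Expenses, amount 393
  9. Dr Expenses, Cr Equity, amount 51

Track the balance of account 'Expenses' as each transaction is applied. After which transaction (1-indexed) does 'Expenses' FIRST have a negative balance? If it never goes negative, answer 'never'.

Answer: 3

Derivation:
After txn 1: Expenses=345
After txn 2: Expenses=176
After txn 3: Expenses=-134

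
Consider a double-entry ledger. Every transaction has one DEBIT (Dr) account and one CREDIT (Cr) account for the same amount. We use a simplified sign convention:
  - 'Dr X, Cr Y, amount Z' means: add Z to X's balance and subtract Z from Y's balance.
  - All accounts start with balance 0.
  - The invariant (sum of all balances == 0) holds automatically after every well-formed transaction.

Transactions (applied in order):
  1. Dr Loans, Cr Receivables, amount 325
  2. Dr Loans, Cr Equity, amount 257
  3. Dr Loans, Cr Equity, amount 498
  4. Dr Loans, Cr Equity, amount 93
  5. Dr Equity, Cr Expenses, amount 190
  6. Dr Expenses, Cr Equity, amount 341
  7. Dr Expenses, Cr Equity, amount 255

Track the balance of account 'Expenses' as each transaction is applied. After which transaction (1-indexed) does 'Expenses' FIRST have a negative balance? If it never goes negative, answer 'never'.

After txn 1: Expenses=0
After txn 2: Expenses=0
After txn 3: Expenses=0
After txn 4: Expenses=0
After txn 5: Expenses=-190

Answer: 5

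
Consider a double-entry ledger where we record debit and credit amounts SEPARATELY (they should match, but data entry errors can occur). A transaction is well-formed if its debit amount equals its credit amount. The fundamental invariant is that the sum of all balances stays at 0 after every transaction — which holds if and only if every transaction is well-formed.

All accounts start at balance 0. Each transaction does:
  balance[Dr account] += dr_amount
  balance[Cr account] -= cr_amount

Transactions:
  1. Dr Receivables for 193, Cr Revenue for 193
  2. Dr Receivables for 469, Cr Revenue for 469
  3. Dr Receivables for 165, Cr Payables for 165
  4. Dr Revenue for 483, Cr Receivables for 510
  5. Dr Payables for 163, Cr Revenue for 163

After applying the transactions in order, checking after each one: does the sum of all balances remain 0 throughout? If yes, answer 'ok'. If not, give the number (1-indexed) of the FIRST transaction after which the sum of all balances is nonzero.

Answer: 4

Derivation:
After txn 1: dr=193 cr=193 sum_balances=0
After txn 2: dr=469 cr=469 sum_balances=0
After txn 3: dr=165 cr=165 sum_balances=0
After txn 4: dr=483 cr=510 sum_balances=-27
After txn 5: dr=163 cr=163 sum_balances=-27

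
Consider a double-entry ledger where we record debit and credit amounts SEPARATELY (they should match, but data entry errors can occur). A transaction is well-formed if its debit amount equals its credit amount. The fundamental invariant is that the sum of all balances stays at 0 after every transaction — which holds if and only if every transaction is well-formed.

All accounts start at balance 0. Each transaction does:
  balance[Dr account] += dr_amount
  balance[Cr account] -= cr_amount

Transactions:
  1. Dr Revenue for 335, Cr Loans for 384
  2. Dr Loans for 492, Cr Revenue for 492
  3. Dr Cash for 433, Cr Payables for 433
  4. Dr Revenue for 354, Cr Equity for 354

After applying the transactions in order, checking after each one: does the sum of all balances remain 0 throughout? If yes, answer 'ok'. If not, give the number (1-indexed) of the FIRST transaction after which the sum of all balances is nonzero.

Answer: 1

Derivation:
After txn 1: dr=335 cr=384 sum_balances=-49
After txn 2: dr=492 cr=492 sum_balances=-49
After txn 3: dr=433 cr=433 sum_balances=-49
After txn 4: dr=354 cr=354 sum_balances=-49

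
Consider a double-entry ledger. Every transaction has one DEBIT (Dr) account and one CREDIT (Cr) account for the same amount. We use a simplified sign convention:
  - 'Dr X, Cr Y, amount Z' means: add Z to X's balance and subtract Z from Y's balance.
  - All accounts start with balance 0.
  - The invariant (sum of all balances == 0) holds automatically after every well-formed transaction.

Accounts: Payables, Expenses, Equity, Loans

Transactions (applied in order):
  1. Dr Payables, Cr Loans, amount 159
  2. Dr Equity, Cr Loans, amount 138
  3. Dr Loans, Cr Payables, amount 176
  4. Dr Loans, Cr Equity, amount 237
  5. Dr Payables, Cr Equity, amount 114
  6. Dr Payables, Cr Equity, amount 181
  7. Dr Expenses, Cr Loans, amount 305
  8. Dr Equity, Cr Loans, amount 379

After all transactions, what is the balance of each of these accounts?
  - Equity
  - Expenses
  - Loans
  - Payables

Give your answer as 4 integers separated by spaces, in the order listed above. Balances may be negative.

After txn 1 (Dr Payables, Cr Loans, amount 159): Loans=-159 Payables=159
After txn 2 (Dr Equity, Cr Loans, amount 138): Equity=138 Loans=-297 Payables=159
After txn 3 (Dr Loans, Cr Payables, amount 176): Equity=138 Loans=-121 Payables=-17
After txn 4 (Dr Loans, Cr Equity, amount 237): Equity=-99 Loans=116 Payables=-17
After txn 5 (Dr Payables, Cr Equity, amount 114): Equity=-213 Loans=116 Payables=97
After txn 6 (Dr Payables, Cr Equity, amount 181): Equity=-394 Loans=116 Payables=278
After txn 7 (Dr Expenses, Cr Loans, amount 305): Equity=-394 Expenses=305 Loans=-189 Payables=278
After txn 8 (Dr Equity, Cr Loans, amount 379): Equity=-15 Expenses=305 Loans=-568 Payables=278

Answer: -15 305 -568 278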